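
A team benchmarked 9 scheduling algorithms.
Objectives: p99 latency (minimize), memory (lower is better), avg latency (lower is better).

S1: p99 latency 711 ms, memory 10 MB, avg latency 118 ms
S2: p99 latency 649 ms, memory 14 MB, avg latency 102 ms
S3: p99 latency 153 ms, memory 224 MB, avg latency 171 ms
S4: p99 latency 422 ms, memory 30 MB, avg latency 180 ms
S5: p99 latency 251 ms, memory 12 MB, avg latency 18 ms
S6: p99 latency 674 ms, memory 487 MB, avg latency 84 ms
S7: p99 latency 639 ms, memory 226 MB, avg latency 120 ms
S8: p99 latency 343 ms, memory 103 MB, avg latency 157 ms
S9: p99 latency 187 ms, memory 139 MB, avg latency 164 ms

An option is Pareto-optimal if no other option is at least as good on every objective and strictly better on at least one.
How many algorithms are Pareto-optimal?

4

S1: not dominated (best memory).
S2: dominated by S5 (p99 latency 251≤649, memory 12≤14, avg latency 18≤102).
S3: not dominated (best p99 latency).
S4: dominated by S5 (p99 latency 251≤422, memory 12≤30, avg latency 18≤180).
S5: not dominated (best avg latency).
S6: dominated by S5 (p99 latency 251≤674, memory 12≤487, avg latency 18≤84).
S7: dominated by S5 (p99 latency 251≤639, memory 12≤226, avg latency 18≤120).
S8: dominated by S5 (p99 latency 251≤343, memory 12≤103, avg latency 18≤157).
S9: not dominated.
Pareto-optimal: S1, S3, S5, S9 → 4.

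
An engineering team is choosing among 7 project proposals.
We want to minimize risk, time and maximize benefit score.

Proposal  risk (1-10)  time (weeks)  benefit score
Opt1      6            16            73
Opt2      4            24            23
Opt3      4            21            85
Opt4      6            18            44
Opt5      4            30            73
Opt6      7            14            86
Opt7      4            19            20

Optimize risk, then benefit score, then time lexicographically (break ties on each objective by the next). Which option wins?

Opt3

First minimize risk: best is 4, kept {Opt2, Opt3, Opt5, Opt7}.
Then maximize benefit score: best is 85, kept {Opt3}.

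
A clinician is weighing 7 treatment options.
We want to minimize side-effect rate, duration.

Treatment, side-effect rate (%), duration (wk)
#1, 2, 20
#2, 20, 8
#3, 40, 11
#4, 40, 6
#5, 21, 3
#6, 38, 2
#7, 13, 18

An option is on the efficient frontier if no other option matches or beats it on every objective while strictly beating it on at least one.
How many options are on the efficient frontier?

5

#1: not dominated (best side-effect rate).
#2: not dominated.
#3: dominated by #2 (side-effect rate 20≤40, duration 8≤11).
#4: dominated by #5 (side-effect rate 21≤40, duration 3≤6).
#5: not dominated.
#6: not dominated (best duration).
#7: not dominated.
Pareto-optimal: #1, #2, #5, #6, #7 → 5.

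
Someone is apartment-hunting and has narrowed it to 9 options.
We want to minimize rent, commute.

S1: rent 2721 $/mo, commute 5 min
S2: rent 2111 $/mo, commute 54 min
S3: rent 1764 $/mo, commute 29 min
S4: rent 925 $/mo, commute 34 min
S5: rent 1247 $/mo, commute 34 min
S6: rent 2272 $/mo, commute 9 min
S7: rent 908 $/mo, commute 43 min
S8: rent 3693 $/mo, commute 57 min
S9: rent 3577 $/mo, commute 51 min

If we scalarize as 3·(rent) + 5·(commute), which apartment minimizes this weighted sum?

S1: 3·2721 + 5·5 = 8188
S2: 3·2111 + 5·54 = 6603
S3: 3·1764 + 5·29 = 5437
S4: 3·925 + 5·34 = 2945
S5: 3·1247 + 5·34 = 3911
S6: 3·2272 + 5·9 = 6861
S7: 3·908 + 5·43 = 2939
S8: 3·3693 + 5·57 = 11364
S9: 3·3577 + 5·51 = 10986
Lowest: S7 at 2939.

S7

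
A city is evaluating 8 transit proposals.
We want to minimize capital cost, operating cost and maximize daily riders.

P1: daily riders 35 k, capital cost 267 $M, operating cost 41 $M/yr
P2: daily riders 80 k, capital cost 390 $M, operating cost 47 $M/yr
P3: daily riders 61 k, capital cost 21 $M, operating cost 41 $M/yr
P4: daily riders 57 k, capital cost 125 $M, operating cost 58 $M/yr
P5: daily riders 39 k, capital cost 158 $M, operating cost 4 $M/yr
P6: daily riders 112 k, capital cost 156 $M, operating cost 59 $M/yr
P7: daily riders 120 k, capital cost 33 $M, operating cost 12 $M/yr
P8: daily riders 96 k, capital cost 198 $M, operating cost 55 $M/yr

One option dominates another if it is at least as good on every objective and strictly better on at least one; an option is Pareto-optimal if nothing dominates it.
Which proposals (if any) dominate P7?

none

P1: worse on daily riders (35 vs 120).
P2: worse on daily riders (80 vs 120).
P3: worse on daily riders (61 vs 120).
P4: worse on daily riders (57 vs 120).
P5: worse on daily riders (39 vs 120).
P6: worse on daily riders (112 vs 120).
P8: worse on daily riders (96 vs 120).
No option dominates P7.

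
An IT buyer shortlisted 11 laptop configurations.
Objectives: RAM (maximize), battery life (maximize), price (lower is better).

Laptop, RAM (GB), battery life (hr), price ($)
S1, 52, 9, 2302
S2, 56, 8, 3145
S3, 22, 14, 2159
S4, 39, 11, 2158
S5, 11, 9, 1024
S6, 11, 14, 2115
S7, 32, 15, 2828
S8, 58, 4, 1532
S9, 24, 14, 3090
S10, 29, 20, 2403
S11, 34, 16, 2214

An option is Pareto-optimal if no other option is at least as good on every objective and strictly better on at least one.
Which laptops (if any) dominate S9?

S7, S10, S11

S7: RAM 32≥24, battery life 15≥14, price 2828≤3090 — dominates S9.
S10: RAM 29≥24, battery life 20≥14, price 2403≤3090 — dominates S9.
S11: RAM 34≥24, battery life 16≥14, price 2214≤3090 — dominates S9.
Others (S1, S2, S3, S4, S5, S6, S8) are each worse than S9 on at least one objective.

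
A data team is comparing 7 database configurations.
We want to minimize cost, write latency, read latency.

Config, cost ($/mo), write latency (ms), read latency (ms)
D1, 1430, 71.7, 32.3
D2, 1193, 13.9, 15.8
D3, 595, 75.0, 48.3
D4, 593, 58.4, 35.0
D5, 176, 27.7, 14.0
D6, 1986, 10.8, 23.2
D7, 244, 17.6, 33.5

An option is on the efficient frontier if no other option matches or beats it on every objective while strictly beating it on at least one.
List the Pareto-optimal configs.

D1: dominated by D2 (cost 1193≤1430, write latency 13.9≤71.7, read latency 15.8≤32.3).
D2: not dominated.
D3: dominated by D4 (cost 593≤595, write latency 58.4≤75.0, read latency 35.0≤48.3).
D4: dominated by D5 (cost 176≤593, write latency 27.7≤58.4, read latency 14.0≤35.0).
D5: not dominated (best cost).
D6: not dominated (best write latency).
D7: not dominated.

D2, D5, D6, D7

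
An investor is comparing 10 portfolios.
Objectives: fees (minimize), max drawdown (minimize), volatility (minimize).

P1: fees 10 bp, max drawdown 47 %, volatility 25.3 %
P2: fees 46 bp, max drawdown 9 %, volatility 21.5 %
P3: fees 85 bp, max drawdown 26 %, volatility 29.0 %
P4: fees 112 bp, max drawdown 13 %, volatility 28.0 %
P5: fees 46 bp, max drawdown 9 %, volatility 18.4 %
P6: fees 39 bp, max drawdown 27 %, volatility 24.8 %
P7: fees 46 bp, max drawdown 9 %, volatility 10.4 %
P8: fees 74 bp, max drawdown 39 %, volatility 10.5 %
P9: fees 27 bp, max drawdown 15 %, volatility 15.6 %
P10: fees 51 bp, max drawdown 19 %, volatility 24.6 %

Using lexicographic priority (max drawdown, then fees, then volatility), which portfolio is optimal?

P7

First minimize max drawdown: best is 9, kept {P2, P5, P7}.
Then minimize fees: best is 46, kept {P2, P5, P7}.
Then minimize volatility: best is 10.4, kept {P7}.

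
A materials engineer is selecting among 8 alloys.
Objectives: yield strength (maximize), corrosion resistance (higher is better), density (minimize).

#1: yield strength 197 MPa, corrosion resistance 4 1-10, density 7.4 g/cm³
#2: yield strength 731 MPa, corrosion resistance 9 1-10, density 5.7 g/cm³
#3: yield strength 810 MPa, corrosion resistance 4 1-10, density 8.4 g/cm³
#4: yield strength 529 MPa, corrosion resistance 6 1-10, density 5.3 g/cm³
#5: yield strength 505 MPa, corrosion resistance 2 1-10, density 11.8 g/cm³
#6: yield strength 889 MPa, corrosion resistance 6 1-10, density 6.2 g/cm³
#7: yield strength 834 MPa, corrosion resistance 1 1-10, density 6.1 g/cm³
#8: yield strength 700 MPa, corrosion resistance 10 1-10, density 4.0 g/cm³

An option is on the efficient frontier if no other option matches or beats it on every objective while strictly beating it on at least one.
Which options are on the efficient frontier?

#2, #6, #7, #8

#1: dominated by #2 (yield strength 731≥197, corrosion resistance 9≥4, density 5.7≤7.4).
#2: not dominated.
#3: dominated by #6 (yield strength 889≥810, corrosion resistance 6≥4, density 6.2≤8.4).
#4: dominated by #8 (yield strength 700≥529, corrosion resistance 10≥6, density 4.0≤5.3).
#5: dominated by #2 (yield strength 731≥505, corrosion resistance 9≥2, density 5.7≤11.8).
#6: not dominated (best yield strength).
#7: not dominated.
#8: not dominated (best corrosion resistance).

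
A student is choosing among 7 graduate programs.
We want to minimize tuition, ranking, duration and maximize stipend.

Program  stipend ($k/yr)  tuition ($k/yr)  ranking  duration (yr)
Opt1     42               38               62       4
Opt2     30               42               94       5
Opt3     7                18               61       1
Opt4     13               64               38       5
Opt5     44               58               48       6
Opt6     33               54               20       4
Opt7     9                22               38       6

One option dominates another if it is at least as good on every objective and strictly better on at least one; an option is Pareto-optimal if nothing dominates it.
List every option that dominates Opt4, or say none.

Opt6

Opt6: stipend 33≥13, tuition 54≤64, ranking 20≤38, duration 4≤5 — dominates Opt4.
Others (Opt1, Opt2, Opt3, Opt5, Opt7) are each worse than Opt4 on at least one objective.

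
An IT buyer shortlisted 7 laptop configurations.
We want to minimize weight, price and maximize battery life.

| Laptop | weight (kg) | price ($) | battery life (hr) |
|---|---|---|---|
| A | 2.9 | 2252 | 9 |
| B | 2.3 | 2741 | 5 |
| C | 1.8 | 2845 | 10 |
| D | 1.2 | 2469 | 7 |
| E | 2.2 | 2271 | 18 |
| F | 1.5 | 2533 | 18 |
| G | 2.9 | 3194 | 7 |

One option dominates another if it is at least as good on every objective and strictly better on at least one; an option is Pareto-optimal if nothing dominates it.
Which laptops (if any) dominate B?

D: weight 1.2≤2.3, price 2469≤2741, battery life 7≥5 — dominates B.
E: weight 2.2≤2.3, price 2271≤2741, battery life 18≥5 — dominates B.
F: weight 1.5≤2.3, price 2533≤2741, battery life 18≥5 — dominates B.
Others (A, C, G) are each worse than B on at least one objective.

D, E, F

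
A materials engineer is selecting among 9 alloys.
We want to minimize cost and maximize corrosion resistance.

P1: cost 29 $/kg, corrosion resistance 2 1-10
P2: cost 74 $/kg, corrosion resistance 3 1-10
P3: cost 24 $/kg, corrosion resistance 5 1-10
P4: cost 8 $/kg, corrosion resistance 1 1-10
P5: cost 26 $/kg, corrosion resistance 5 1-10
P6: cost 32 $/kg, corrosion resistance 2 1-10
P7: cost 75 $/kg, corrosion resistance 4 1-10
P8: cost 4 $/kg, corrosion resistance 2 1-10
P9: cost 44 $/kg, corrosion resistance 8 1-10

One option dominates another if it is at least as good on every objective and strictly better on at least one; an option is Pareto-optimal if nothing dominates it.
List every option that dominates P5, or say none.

P3: cost 24≤26, corrosion resistance 5≥5 — dominates P5.
Others (P1, P2, P4, P6, P7, P8, P9) are each worse than P5 on at least one objective.

P3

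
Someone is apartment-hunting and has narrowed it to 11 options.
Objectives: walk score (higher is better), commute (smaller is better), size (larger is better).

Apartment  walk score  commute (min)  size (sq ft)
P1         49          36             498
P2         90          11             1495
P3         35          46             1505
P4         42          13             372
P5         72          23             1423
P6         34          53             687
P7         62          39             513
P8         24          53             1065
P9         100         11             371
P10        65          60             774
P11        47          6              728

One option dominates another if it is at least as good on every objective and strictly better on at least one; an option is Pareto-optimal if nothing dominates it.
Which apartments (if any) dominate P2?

P1: worse on walk score (49 vs 90).
P3: worse on walk score (35 vs 90).
P4: worse on walk score (42 vs 90).
P5: worse on walk score (72 vs 90).
P6: worse on walk score (34 vs 90).
P7: worse on walk score (62 vs 90).
P8: worse on walk score (24 vs 90).
P9: worse on size (371 vs 1495).
P10: worse on walk score (65 vs 90).
P11: worse on walk score (47 vs 90).
No option dominates P2.

none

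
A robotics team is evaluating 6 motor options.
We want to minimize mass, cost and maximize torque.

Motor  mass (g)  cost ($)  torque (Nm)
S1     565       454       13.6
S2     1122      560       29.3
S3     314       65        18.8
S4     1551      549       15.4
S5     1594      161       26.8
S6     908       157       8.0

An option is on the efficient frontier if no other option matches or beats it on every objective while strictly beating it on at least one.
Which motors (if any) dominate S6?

S3

S3: mass 314≤908, cost 65≤157, torque 18.8≥8.0 — dominates S6.
Others (S1, S2, S4, S5) are each worse than S6 on at least one objective.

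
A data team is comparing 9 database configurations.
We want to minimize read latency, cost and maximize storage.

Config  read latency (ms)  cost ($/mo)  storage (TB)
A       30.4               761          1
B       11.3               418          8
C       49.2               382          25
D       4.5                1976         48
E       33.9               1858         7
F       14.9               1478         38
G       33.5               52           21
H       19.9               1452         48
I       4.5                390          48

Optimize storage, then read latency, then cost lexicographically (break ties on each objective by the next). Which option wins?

First maximize storage: best is 48, kept {D, H, I}.
Then minimize read latency: best is 4.5, kept {D, I}.
Then minimize cost: best is 390, kept {I}.

I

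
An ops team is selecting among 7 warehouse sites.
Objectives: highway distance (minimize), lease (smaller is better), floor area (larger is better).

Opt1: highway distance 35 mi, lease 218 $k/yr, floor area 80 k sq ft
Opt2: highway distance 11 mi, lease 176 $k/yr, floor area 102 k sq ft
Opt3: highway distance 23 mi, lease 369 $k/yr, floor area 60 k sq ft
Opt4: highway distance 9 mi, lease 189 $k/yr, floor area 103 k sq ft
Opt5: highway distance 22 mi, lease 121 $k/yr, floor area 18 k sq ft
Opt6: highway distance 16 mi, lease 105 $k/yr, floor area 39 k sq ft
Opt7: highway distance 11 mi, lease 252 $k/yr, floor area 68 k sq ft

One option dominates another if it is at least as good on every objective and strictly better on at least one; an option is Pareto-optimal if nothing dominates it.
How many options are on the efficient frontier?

Opt1: dominated by Opt2 (highway distance 11≤35, lease 176≤218, floor area 102≥80).
Opt2: not dominated.
Opt3: dominated by Opt2 (highway distance 11≤23, lease 176≤369, floor area 102≥60).
Opt4: not dominated (best highway distance).
Opt5: dominated by Opt6 (highway distance 16≤22, lease 105≤121, floor area 39≥18).
Opt6: not dominated (best lease).
Opt7: dominated by Opt2 (highway distance 11≤11, lease 176≤252, floor area 102≥68).
Pareto-optimal: Opt2, Opt4, Opt6 → 3.

3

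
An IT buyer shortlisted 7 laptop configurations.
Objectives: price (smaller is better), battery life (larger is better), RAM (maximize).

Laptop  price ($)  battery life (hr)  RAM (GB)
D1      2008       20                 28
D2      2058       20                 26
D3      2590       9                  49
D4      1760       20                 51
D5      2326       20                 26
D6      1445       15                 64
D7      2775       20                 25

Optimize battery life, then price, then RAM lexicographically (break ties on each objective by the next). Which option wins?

First maximize battery life: best is 20, kept {D1, D2, D4, D5, D7}.
Then minimize price: best is 1760, kept {D4}.

D4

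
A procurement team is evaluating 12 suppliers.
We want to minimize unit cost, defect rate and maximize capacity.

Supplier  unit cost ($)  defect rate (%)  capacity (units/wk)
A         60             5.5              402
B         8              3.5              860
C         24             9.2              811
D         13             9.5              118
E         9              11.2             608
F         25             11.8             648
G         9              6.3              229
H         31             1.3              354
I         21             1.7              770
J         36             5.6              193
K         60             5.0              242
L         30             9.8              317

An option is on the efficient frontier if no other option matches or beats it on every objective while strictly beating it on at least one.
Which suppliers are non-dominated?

B, H, I

A: dominated by B (unit cost 8≤60, defect rate 3.5≤5.5, capacity 860≥402).
B: not dominated (best unit cost).
C: dominated by B (unit cost 8≤24, defect rate 3.5≤9.2, capacity 860≥811).
D: dominated by B (unit cost 8≤13, defect rate 3.5≤9.5, capacity 860≥118).
E: dominated by B (unit cost 8≤9, defect rate 3.5≤11.2, capacity 860≥608).
F: dominated by B (unit cost 8≤25, defect rate 3.5≤11.8, capacity 860≥648).
G: dominated by B (unit cost 8≤9, defect rate 3.5≤6.3, capacity 860≥229).
H: not dominated (best defect rate).
I: not dominated.
J: dominated by B (unit cost 8≤36, defect rate 3.5≤5.6, capacity 860≥193).
K: dominated by B (unit cost 8≤60, defect rate 3.5≤5.0, capacity 860≥242).
L: dominated by B (unit cost 8≤30, defect rate 3.5≤9.8, capacity 860≥317).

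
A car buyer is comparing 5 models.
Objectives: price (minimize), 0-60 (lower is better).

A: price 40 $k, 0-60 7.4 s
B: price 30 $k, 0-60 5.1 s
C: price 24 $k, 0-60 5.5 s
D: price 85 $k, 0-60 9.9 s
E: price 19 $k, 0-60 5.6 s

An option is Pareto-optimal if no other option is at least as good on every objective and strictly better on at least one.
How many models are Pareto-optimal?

A: dominated by B (price 30≤40, 0-60 5.1≤7.4).
B: not dominated (best 0-60).
C: not dominated.
D: dominated by A (price 40≤85, 0-60 7.4≤9.9).
E: not dominated (best price).
Pareto-optimal: B, C, E → 3.

3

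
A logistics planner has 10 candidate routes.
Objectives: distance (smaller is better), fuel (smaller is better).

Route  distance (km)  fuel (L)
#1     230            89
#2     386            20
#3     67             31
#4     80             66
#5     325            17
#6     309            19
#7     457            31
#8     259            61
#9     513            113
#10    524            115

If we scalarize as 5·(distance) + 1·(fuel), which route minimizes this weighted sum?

#1: 5·230 + 1·89 = 1239
#2: 5·386 + 1·20 = 1950
#3: 5·67 + 1·31 = 366
#4: 5·80 + 1·66 = 466
#5: 5·325 + 1·17 = 1642
#6: 5·309 + 1·19 = 1564
#7: 5·457 + 1·31 = 2316
#8: 5·259 + 1·61 = 1356
#9: 5·513 + 1·113 = 2678
#10: 5·524 + 1·115 = 2735
Lowest: #3 at 366.

#3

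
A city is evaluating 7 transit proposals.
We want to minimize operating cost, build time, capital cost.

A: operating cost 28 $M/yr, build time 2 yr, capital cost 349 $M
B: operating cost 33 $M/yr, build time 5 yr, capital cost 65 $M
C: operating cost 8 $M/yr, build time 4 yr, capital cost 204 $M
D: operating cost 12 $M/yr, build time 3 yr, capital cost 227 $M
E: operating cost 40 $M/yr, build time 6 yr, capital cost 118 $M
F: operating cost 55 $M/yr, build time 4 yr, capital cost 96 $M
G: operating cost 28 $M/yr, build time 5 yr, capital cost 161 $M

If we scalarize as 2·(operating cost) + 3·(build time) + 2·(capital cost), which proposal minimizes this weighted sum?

B

A: 2·28 + 3·2 + 2·349 = 760
B: 2·33 + 3·5 + 2·65 = 211
C: 2·8 + 3·4 + 2·204 = 436
D: 2·12 + 3·3 + 2·227 = 487
E: 2·40 + 3·6 + 2·118 = 334
F: 2·55 + 3·4 + 2·96 = 314
G: 2·28 + 3·5 + 2·161 = 393
Lowest: B at 211.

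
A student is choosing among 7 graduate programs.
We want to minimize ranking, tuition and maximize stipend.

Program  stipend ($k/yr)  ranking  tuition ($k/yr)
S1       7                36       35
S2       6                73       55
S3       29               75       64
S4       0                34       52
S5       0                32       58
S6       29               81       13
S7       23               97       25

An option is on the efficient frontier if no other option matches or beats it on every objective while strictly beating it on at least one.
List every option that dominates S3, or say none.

S1: worse on stipend (7 vs 29).
S2: worse on stipend (6 vs 29).
S4: worse on stipend (0 vs 29).
S5: worse on stipend (0 vs 29).
S6: worse on ranking (81 vs 75).
S7: worse on stipend (23 vs 29).
No option dominates S3.

none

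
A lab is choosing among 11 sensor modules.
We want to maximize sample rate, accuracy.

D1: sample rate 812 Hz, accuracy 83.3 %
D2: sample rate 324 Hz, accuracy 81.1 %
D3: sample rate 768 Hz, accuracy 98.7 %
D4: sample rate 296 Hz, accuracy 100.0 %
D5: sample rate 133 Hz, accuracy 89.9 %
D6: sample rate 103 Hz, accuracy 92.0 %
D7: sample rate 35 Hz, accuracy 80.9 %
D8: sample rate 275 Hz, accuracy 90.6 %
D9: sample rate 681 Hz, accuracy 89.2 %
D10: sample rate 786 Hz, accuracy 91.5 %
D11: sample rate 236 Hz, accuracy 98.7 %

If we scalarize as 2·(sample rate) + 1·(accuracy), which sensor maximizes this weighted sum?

D1

D1: 2·812 + 1·83.3 = 1707.3
D2: 2·324 + 1·81.1 = 729.1
D3: 2·768 + 1·98.7 = 1634.7
D4: 2·296 + 1·100.0 = 692.0
D5: 2·133 + 1·89.9 = 355.9
D6: 2·103 + 1·92.0 = 298.0
D7: 2·35 + 1·80.9 = 150.9
D8: 2·275 + 1·90.6 = 640.6
D9: 2·681 + 1·89.2 = 1451.2
D10: 2·786 + 1·91.5 = 1663.5
D11: 2·236 + 1·98.7 = 570.7
Highest: D1 at 1707.3.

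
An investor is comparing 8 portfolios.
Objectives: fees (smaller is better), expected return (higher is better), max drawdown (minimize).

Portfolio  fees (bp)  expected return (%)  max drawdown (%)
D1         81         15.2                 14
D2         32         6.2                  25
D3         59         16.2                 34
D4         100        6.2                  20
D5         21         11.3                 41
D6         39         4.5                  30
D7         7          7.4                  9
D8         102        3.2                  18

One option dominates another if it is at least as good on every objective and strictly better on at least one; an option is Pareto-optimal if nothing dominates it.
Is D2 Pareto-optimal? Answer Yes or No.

D7 vs D2: fees 7≤32, expected return 7.4≥6.2, max drawdown 9≤25 — D7 is at least as good on every objective and strictly better on at least one, so D7 dominates D2.

No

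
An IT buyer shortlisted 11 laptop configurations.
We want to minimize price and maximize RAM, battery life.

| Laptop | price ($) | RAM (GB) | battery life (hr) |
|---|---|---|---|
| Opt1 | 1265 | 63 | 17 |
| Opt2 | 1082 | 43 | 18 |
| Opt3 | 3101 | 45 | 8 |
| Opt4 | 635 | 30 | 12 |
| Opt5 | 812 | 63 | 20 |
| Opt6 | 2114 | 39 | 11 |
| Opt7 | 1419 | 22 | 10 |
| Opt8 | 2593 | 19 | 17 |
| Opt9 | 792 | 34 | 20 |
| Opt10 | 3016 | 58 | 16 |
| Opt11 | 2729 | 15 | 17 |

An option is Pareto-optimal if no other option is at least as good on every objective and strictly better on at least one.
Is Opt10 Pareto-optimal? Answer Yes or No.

No

Opt1 vs Opt10: price 1265≤3016, RAM 63≥58, battery life 17≥16 — Opt1 is at least as good on every objective and strictly better on at least one, so Opt1 dominates Opt10.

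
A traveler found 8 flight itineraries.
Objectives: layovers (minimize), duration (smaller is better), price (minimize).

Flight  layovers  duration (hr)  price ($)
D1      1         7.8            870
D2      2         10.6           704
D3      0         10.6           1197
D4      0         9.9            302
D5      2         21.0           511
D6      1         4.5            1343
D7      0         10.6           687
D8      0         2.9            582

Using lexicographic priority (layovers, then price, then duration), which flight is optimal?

First minimize layovers: best is 0, kept {D3, D4, D7, D8}.
Then minimize price: best is 302, kept {D4}.

D4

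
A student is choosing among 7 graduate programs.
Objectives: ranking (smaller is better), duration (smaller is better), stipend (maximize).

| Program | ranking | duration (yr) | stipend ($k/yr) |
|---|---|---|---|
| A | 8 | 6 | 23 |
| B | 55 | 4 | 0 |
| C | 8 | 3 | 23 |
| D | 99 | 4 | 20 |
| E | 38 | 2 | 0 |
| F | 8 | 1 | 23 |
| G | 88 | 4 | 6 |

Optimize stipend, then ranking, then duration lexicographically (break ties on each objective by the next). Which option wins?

F

First maximize stipend: best is 23, kept {A, C, F}.
Then minimize ranking: best is 8, kept {A, C, F}.
Then minimize duration: best is 1, kept {F}.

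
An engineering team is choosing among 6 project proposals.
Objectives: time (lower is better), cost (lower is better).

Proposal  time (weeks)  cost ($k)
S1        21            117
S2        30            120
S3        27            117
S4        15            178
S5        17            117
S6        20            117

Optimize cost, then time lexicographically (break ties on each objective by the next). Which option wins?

S5

First minimize cost: best is 117, kept {S1, S3, S5, S6}.
Then minimize time: best is 17, kept {S5}.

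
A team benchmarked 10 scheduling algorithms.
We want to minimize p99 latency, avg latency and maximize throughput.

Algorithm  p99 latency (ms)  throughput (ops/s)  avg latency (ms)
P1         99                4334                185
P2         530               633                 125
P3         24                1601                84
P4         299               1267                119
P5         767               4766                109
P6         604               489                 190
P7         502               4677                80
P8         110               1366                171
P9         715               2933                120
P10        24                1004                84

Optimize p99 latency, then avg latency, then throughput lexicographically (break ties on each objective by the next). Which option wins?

First minimize p99 latency: best is 24, kept {P3, P10}.
Then minimize avg latency: best is 84, kept {P3, P10}.
Then maximize throughput: best is 1601, kept {P3}.

P3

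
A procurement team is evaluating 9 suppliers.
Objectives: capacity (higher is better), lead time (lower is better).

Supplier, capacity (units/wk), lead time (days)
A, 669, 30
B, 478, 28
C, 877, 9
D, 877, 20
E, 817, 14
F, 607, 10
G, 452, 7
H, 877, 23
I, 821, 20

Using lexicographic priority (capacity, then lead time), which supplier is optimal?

First maximize capacity: best is 877, kept {C, D, H}.
Then minimize lead time: best is 9, kept {C}.

C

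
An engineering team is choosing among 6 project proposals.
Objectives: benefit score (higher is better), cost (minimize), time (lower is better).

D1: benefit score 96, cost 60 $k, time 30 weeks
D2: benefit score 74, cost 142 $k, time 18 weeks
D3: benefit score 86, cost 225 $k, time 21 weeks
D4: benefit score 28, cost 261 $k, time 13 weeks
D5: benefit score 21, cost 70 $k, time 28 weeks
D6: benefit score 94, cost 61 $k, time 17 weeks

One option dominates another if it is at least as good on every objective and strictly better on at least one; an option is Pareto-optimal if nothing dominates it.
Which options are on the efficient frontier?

D1, D4, D6

D1: not dominated (best benefit score).
D2: dominated by D6 (benefit score 94≥74, cost 61≤142, time 17≤18).
D3: dominated by D6 (benefit score 94≥86, cost 61≤225, time 17≤21).
D4: not dominated (best time).
D5: dominated by D6 (benefit score 94≥21, cost 61≤70, time 17≤28).
D6: not dominated.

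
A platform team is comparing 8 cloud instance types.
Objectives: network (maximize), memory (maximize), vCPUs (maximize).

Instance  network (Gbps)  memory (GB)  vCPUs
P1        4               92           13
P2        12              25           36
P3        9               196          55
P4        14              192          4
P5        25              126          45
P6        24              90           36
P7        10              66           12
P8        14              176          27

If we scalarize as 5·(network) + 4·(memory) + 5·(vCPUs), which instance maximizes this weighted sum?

P3

P1: 5·4 + 4·92 + 5·13 = 453
P2: 5·12 + 4·25 + 5·36 = 340
P3: 5·9 + 4·196 + 5·55 = 1104
P4: 5·14 + 4·192 + 5·4 = 858
P5: 5·25 + 4·126 + 5·45 = 854
P6: 5·24 + 4·90 + 5·36 = 660
P7: 5·10 + 4·66 + 5·12 = 374
P8: 5·14 + 4·176 + 5·27 = 909
Highest: P3 at 1104.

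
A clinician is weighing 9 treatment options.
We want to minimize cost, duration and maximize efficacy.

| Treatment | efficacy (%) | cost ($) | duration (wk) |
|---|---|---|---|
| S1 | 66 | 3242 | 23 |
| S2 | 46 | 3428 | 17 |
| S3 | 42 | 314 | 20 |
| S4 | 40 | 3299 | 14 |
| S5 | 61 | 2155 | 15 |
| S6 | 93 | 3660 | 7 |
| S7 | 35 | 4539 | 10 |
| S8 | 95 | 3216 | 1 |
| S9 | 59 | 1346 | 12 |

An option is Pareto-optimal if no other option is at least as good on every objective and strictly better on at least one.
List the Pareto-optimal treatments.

S1: dominated by S8 (efficacy 95≥66, cost 3216≤3242, duration 1≤23).
S2: dominated by S5 (efficacy 61≥46, cost 2155≤3428, duration 15≤17).
S3: not dominated (best cost).
S4: dominated by S8 (efficacy 95≥40, cost 3216≤3299, duration 1≤14).
S5: not dominated.
S6: dominated by S8 (efficacy 95≥93, cost 3216≤3660, duration 1≤7).
S7: dominated by S6 (efficacy 93≥35, cost 3660≤4539, duration 7≤10).
S8: not dominated (best efficacy).
S9: not dominated.

S3, S5, S8, S9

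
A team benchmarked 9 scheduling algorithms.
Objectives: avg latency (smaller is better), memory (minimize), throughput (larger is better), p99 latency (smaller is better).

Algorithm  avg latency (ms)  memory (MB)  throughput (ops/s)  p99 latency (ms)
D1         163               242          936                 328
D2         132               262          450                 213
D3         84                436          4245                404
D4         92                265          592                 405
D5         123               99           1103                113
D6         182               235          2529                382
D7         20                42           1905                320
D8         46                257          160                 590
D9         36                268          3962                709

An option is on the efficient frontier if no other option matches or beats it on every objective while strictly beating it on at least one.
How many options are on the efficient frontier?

5

D1: dominated by D5 (avg latency 123≤163, memory 99≤242, throughput 1103≥936, p99 latency 113≤328).
D2: dominated by D5 (avg latency 123≤132, memory 99≤262, throughput 1103≥450, p99 latency 113≤213).
D3: not dominated (best throughput).
D4: dominated by D7 (avg latency 20≤92, memory 42≤265, throughput 1905≥592, p99 latency 320≤405).
D5: not dominated (best p99 latency).
D6: not dominated.
D7: not dominated (best avg latency).
D8: dominated by D7 (avg latency 20≤46, memory 42≤257, throughput 1905≥160, p99 latency 320≤590).
D9: not dominated.
Pareto-optimal: D3, D5, D6, D7, D9 → 5.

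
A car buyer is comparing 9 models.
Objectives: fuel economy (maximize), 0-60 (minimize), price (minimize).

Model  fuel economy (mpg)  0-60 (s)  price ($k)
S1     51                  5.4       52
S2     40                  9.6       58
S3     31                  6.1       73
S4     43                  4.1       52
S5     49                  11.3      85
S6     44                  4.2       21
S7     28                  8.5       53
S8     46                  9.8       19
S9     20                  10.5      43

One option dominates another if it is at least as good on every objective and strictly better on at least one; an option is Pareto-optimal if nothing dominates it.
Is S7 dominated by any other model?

Yes

S1 vs S7: fuel economy 51≥28, 0-60 5.4≤8.5, price 52≤53 — S1 is at least as good on every objective and strictly better on at least one, so S1 dominates S7.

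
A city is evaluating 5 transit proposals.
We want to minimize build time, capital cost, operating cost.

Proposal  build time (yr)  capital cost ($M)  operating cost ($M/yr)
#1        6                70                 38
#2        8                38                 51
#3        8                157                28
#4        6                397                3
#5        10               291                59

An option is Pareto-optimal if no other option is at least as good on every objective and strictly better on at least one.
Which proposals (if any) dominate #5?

#1, #2, #3

#1: build time 6≤10, capital cost 70≤291, operating cost 38≤59 — dominates #5.
#2: build time 8≤10, capital cost 38≤291, operating cost 51≤59 — dominates #5.
#3: build time 8≤10, capital cost 157≤291, operating cost 28≤59 — dominates #5.
Others (#4) are each worse than #5 on at least one objective.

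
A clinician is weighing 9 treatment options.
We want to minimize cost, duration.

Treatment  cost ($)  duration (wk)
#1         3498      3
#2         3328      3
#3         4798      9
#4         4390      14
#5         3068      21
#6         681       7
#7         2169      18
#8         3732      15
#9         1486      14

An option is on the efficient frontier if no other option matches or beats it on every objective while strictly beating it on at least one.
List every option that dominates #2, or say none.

none

#1: worse on cost (3498 vs 3328).
#3: worse on cost (4798 vs 3328).
#4: worse on cost (4390 vs 3328).
#5: worse on duration (21 vs 3).
#6: worse on duration (7 vs 3).
#7: worse on duration (18 vs 3).
#8: worse on cost (3732 vs 3328).
#9: worse on duration (14 vs 3).
No option dominates #2.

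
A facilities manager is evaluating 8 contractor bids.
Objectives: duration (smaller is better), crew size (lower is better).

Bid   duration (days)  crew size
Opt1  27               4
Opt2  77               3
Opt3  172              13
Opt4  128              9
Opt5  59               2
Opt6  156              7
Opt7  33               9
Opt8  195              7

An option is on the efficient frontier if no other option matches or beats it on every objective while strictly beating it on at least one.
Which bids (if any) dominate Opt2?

Opt5

Opt5: duration 59≤77, crew size 2≤3 — dominates Opt2.
Others (Opt1, Opt3, Opt4, Opt6, Opt7, Opt8) are each worse than Opt2 on at least one objective.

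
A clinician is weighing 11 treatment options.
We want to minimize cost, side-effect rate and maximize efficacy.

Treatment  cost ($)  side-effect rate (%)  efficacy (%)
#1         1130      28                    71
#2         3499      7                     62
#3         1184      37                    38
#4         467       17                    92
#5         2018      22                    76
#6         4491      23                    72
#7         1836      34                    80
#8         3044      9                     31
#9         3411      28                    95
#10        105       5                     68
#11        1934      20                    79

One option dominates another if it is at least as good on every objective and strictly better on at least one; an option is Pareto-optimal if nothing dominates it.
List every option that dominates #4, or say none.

#1: worse on cost (1130 vs 467).
#2: worse on cost (3499 vs 467).
#3: worse on cost (1184 vs 467).
#5: worse on cost (2018 vs 467).
#6: worse on cost (4491 vs 467).
#7: worse on cost (1836 vs 467).
#8: worse on cost (3044 vs 467).
#9: worse on cost (3411 vs 467).
#10: worse on efficacy (68 vs 92).
#11: worse on cost (1934 vs 467).
No option dominates #4.

none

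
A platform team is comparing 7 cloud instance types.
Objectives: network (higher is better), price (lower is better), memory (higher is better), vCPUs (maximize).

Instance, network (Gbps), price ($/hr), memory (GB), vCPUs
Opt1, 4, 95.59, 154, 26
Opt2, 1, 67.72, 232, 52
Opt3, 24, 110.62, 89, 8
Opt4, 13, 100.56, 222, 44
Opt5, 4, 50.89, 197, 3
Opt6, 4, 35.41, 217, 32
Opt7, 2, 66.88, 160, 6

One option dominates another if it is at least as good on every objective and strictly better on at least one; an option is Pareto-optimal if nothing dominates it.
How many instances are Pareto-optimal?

4

Opt1: dominated by Opt6 (network 4≥4, price 35.41≤95.59, memory 217≥154, vCPUs 32≥26).
Opt2: not dominated (best memory).
Opt3: not dominated (best network).
Opt4: not dominated.
Opt5: dominated by Opt6 (network 4≥4, price 35.41≤50.89, memory 217≥197, vCPUs 32≥3).
Opt6: not dominated (best price).
Opt7: dominated by Opt6 (network 4≥2, price 35.41≤66.88, memory 217≥160, vCPUs 32≥6).
Pareto-optimal: Opt2, Opt3, Opt4, Opt6 → 4.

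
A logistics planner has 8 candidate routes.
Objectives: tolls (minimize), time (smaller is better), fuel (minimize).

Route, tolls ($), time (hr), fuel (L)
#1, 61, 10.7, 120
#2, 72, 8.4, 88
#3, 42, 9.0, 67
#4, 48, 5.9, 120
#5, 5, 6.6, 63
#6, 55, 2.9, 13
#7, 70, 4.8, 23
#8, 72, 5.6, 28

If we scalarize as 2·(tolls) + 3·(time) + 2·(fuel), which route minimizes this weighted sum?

#1: 2·61 + 3·10.7 + 2·120 = 394.1
#2: 2·72 + 3·8.4 + 2·88 = 345.2
#3: 2·42 + 3·9.0 + 2·67 = 245.0
#4: 2·48 + 3·5.9 + 2·120 = 353.7
#5: 2·5 + 3·6.6 + 2·63 = 155.8
#6: 2·55 + 3·2.9 + 2·13 = 144.7
#7: 2·70 + 3·4.8 + 2·23 = 200.4
#8: 2·72 + 3·5.6 + 2·28 = 216.8
Lowest: #6 at 144.7.

#6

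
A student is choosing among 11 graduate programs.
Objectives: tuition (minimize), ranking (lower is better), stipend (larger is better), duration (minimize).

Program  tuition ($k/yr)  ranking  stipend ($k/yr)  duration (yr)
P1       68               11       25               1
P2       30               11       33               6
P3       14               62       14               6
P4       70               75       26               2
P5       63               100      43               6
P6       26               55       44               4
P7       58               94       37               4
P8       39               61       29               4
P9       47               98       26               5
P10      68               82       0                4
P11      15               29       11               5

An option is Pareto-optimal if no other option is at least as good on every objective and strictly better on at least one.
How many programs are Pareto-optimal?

P1: not dominated (best duration).
P2: not dominated.
P3: not dominated (best tuition).
P4: not dominated.
P5: dominated by P6 (tuition 26≤63, ranking 55≤100, stipend 44≥43, duration 4≤6).
P6: not dominated (best stipend).
P7: dominated by P6 (tuition 26≤58, ranking 55≤94, stipend 44≥37, duration 4≤4).
P8: dominated by P6 (tuition 26≤39, ranking 55≤61, stipend 44≥29, duration 4≤4).
P9: dominated by P6 (tuition 26≤47, ranking 55≤98, stipend 44≥26, duration 4≤5).
P10: dominated by P1 (tuition 68≤68, ranking 11≤82, stipend 25≥0, duration 1≤4).
P11: not dominated.
Pareto-optimal: P1, P2, P3, P4, P6, P11 → 6.

6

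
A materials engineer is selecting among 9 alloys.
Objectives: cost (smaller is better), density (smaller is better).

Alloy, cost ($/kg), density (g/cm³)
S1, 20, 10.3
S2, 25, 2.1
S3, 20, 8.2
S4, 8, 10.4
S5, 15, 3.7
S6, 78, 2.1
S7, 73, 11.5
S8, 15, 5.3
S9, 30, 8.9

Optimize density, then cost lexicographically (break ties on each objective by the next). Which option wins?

S2

First minimize density: best is 2.1, kept {S2, S6}.
Then minimize cost: best is 25, kept {S2}.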